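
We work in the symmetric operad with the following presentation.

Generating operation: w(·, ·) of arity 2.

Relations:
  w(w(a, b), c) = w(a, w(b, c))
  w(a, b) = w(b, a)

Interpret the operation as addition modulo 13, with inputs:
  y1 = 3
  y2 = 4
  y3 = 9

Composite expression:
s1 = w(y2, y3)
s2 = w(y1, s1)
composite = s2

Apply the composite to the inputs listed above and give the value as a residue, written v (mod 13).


w(y2, y3) = 0
w(y1, w(y2, y3)) = 3

3 (mod 13)


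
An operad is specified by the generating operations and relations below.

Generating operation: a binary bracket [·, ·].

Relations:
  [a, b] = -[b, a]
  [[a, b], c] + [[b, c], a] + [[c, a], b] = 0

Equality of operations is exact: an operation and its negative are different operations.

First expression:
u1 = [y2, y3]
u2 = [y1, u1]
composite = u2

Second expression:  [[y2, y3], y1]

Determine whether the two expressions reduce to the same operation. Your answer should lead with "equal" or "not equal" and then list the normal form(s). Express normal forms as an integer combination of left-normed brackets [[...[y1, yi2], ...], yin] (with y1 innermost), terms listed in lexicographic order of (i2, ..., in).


not equal; first: [[y1, y2], y3] - [[y1, y3], y2]; second: -[[y1, y2], y3] + [[y1, y3], y2]

The first expression, normalized: [[y1, y2], y3] - [[y1, y3], y2]
The second expression, normalized: -[[y1, y2], y3] + [[y1, y3], y2]
They disagree, so not equal.


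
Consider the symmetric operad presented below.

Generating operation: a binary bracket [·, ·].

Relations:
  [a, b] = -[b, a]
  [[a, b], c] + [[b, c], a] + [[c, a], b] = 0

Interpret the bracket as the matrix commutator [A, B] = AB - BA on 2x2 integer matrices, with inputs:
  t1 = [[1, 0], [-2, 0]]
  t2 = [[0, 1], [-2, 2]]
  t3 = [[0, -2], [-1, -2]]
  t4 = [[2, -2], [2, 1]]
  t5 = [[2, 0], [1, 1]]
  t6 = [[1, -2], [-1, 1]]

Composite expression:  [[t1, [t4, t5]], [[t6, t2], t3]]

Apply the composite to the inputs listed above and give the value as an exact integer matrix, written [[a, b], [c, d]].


[[112, -128], [0, -112]]


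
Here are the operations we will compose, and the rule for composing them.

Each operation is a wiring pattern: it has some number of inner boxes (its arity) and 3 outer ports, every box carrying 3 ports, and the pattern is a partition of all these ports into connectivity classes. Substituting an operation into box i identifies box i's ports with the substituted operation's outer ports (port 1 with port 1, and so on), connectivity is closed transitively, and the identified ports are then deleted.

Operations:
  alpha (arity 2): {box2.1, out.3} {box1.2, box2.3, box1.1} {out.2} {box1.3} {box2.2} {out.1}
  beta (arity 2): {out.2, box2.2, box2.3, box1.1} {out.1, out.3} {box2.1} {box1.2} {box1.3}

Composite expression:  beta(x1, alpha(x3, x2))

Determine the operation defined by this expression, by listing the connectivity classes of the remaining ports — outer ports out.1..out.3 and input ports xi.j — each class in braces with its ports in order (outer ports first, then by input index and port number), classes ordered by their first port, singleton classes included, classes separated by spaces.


{out.1, out.3} {out.2, x1.1, x2.1} {x1.2} {x1.3} {x2.2} {x2.3, x3.1, x3.2} {x3.3}

Reachability decides: close wires over beta-identified ports.
alpha over (x3, x2) gives {out.1} {out.2} {out.3, x2.1} {x2.2} {x2.3, x3.1, x3.2} {x3.3}, out.j being that stage's outer ports
beta over (x1, x3, x2) gives {out.1, out.3} {out.2, x1.1, x2.1} {x1.2} {x1.3} {x2.2} {x2.3, x3.1, x3.2} {x3.3}, out.j being that stage's outer ports


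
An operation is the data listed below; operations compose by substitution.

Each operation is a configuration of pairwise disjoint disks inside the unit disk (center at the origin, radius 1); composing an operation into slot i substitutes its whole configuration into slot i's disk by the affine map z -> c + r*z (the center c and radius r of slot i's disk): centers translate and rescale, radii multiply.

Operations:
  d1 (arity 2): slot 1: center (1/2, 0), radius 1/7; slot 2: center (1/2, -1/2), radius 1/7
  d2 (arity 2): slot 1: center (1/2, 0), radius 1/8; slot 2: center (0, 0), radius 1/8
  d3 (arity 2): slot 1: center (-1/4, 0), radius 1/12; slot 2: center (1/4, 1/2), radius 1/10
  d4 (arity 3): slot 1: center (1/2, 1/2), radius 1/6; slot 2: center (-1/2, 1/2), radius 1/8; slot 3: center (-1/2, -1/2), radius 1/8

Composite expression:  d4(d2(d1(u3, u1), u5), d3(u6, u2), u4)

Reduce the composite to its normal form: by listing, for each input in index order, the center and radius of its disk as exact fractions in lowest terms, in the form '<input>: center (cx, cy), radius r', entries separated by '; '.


u1: center (19/32, 47/96), radius 1/336; u2: center (-15/32, 9/16), radius 1/80; u3: center (19/32, 1/2), radius 1/336; u4: center (-1/2, -1/2), radius 1/8; u5: center (1/2, 1/2), radius 1/48; u6: center (-17/32, 1/2), radius 1/96

Only the slot chain above each u matters under d4; compose those maps.
input u3: applying the 3 nested substitutions gives center (19/32, 1/2), radius 1/336
input u1: applying the 3 nested substitutions gives center (19/32, 47/96), radius 1/336
input u5: applying the 2 nested substitutions gives center (1/2, 1/2), radius 1/48
input u6: applying the 2 nested substitutions gives center (-17/32, 1/2), radius 1/96
input u2: applying the 2 nested substitutions gives center (-15/32, 9/16), radius 1/80
input u4: applying the 1 nested substitution gives center (-1/2, -1/2), radius 1/8


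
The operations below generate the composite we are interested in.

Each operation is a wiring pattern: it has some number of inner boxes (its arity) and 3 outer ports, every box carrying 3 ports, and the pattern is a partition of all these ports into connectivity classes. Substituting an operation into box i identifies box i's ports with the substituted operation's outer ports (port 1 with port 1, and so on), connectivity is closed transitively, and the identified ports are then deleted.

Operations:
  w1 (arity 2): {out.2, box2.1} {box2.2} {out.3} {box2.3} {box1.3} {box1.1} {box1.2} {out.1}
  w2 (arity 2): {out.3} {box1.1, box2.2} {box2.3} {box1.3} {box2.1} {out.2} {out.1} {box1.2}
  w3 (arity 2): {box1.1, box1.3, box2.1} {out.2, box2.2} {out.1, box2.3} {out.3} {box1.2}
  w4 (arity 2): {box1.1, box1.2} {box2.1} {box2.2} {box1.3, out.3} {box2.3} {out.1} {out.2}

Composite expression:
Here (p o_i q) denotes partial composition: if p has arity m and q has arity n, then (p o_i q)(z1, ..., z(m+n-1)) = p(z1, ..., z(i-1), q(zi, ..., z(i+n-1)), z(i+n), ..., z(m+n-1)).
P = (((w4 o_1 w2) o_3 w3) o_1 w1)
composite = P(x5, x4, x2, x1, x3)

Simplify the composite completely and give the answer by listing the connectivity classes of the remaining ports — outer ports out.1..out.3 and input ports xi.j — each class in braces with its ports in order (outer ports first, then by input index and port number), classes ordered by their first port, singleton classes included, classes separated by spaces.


Connectivity passes through glued w4-boundaries; trace each wire chain.
the subtree at w1 composes to {out.1} {out.2, x4.1} {out.3} {x4.2} {x4.3} {x5.1} {x5.2} {x5.3} on (x5, x4); out.j = own outer ports
the subtree at w2 composes to {out.1} {out.2} {out.3} {x2.1} {x2.2} {x2.3} {x4.1} {x4.2} {x4.3} {x5.1} {x5.2} {x5.3} on (x5, x4, x2); out.j = own outer ports
the subtree at w3 composes to {out.1, x3.3} {out.2, x3.2} {out.3} {x1.1, x1.3, x3.1} {x1.2} on (x1, x3); out.j = own outer ports
the subtree at w4 composes to {out.1} {out.2} {out.3} {x1.1, x1.3, x3.1} {x1.2} {x2.1} {x2.2} {x2.3} {x3.2} {x3.3} {x4.1} {x4.2} {x4.3} {x5.1} {x5.2} {x5.3} on (x5, x4, x2, x1, x3); out.j = own outer ports

{out.1} {out.2} {out.3} {x1.1, x1.3, x3.1} {x1.2} {x2.1} {x2.2} {x2.3} {x3.2} {x3.3} {x4.1} {x4.2} {x4.3} {x5.1} {x5.2} {x5.3}


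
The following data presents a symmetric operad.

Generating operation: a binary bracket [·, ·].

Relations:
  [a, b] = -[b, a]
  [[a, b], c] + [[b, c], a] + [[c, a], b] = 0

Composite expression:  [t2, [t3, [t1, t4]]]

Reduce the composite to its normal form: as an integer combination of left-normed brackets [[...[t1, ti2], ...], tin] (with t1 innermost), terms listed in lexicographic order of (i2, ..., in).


In the tensor algebra, words opening t1 carry the t1-anchored form.
Composite bracket: [t2, [t3, [t1, t4]]]
Full expansion: 8 signed words from ab - ba (2^3 = 8).
Words beginning with t1 determine it all:
  from t1t4t3t2, sign +1: term +[[[t1, t4], t3], t2]

[[[t1, t4], t3], t2]


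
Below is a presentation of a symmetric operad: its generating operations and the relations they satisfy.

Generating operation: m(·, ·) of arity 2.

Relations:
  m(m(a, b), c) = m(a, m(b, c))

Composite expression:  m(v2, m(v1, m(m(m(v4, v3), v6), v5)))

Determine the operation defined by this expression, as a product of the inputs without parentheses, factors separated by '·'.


v2 · v1 · v4 · v3 · v6 · v5

Every regrouping of m is equal, so read the v-inputs in written order.
m(v4, v3) flattens to v4 · v3
m(m(v4, v3), v6) flattens to v4 · v3 · v6
m(m(m(v4, v3), v6), v5) flattens to v4 · v3 · v6 · v5
m(v1, m(m(m(v4, v3), v6), v5)) flattens to v1 · v4 · v3 · v6 · v5
m(v2, m(v1, m(m(m(v4, v3), v6), v5))) flattens to v2 · v1 · v4 · v3 · v6 · v5


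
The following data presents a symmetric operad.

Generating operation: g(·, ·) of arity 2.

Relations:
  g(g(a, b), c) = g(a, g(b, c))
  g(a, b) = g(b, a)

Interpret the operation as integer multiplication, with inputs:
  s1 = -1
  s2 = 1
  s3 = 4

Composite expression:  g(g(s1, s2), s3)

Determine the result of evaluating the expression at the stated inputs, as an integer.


g(s1, s2) = -1
g(g(s1, s2), s3) = -4

-4


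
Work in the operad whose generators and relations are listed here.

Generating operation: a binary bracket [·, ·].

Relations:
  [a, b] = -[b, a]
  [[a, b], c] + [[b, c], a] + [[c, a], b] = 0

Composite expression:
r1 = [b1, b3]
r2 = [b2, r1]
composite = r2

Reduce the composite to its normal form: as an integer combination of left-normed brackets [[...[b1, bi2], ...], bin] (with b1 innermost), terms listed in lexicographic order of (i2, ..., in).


-[[b1, b3], b2]

A multilinear Lie element is pinned by b1-initial words (b1 innermost).
Composite bracket: [b2, [b1, b3]]
Under [a, b] = ab - ba we get 4 signed associative words (2^2 = 4).
Coefficients come from the b1-initial words:
  b1b3b2 appears with sign -1, giving the term -[[b1, b3], b2]


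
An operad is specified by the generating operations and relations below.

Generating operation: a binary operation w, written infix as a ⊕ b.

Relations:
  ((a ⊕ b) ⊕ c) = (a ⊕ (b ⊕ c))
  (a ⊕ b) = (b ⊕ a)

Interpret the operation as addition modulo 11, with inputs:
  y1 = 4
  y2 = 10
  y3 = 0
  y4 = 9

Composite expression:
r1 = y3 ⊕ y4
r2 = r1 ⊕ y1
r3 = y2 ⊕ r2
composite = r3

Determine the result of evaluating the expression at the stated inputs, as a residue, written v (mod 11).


1 (mod 11)

(y3 ⊕ y4) = 9
((y3 ⊕ y4) ⊕ y1) = 2
(y2 ⊕ ((y3 ⊕ y4) ⊕ y1)) = 1


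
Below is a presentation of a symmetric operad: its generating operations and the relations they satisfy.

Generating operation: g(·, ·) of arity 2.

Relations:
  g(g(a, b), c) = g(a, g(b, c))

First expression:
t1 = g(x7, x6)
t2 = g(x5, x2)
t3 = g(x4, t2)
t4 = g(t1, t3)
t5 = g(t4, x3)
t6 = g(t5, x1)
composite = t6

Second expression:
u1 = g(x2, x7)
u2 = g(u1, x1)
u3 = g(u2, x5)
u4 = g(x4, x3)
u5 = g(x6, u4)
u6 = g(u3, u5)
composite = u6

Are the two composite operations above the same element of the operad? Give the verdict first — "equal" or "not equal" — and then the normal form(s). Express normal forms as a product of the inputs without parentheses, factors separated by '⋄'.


not equal — first x7 ⋄ x6 ⋄ x4 ⋄ x5 ⋄ x2 ⋄ x3 ⋄ x1, second x2 ⋄ x7 ⋄ x1 ⋄ x5 ⋄ x6 ⋄ x4 ⋄ x3


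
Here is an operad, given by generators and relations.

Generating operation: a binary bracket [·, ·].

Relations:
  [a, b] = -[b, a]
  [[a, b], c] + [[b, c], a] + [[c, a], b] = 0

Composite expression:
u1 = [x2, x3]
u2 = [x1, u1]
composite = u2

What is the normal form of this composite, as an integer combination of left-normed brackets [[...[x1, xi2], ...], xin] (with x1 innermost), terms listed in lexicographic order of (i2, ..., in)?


[[x1, x2], x3] - [[x1, x3], x2]

Expand each bracket as ab - ba; the x1-initial words give the coefficients.
Composite bracket: [x1, [x2, x3]]
Full expansion: 4 signed words from ab - ba (2^2 = 4).
The x1-initial words carry the normal form:
  x1x2x3 appears with sign +1, giving the term +[[x1, x2], x3]
  x1x3x2 appears with sign -1, giving the term -[[x1, x3], x2]


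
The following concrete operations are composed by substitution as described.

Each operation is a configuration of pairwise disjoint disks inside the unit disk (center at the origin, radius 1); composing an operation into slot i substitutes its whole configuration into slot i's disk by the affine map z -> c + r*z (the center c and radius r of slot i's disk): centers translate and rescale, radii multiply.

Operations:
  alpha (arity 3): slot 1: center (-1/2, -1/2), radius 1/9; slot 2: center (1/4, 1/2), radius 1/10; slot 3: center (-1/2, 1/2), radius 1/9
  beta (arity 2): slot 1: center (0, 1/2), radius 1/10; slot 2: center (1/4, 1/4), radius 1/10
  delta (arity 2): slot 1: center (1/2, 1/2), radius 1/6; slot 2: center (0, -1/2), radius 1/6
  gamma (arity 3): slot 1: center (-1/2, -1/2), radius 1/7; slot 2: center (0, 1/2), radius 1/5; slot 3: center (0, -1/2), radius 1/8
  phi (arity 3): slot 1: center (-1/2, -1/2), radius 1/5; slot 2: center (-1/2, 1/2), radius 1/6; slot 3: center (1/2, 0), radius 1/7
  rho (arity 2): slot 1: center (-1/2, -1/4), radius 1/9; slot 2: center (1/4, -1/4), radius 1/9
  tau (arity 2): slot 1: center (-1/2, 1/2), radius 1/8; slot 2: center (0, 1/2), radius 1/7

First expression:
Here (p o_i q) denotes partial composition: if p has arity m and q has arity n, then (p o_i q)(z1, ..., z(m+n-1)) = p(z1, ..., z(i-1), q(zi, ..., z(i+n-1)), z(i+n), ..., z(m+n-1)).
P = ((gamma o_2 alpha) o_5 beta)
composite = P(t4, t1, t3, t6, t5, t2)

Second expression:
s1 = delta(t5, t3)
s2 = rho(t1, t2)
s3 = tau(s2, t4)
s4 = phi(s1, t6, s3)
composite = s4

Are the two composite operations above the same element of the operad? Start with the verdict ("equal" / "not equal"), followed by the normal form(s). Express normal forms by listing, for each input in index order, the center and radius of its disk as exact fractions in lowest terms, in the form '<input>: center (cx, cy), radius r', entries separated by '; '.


not equal: they reduce to t1: center (-1/10, 2/5), radius 1/45; t2: center (1/32, -15/32), radius 1/80; t3: center (1/20, 3/5), radius 1/50; t4: center (-1/2, -1/2), radius 1/7; t5: center (0, -7/16), radius 1/80; t6: center (-1/10, 3/5), radius 1/45 and t1: center (47/112, 15/224), radius 1/504; t2: center (97/224, 15/224), radius 1/504; t3: center (-1/2, -3/5), radius 1/30; t4: center (1/2, 1/14), radius 1/49; t5: center (-2/5, -2/5), radius 1/30; t6: center (-1/2, 1/2), radius 1/6

The first expression, normalized: t1: center (-1/10, 2/5), radius 1/45; t2: center (1/32, -15/32), radius 1/80; t3: center (1/20, 3/5), radius 1/50; t4: center (-1/2, -1/2), radius 1/7; t5: center (0, -7/16), radius 1/80; t6: center (-1/10, 3/5), radius 1/45
The second expression, normalized: t1: center (47/112, 15/224), radius 1/504; t2: center (97/224, 15/224), radius 1/504; t3: center (-1/2, -3/5), radius 1/30; t4: center (1/2, 1/14), radius 1/49; t5: center (-2/5, -2/5), radius 1/30; t6: center (-1/2, 1/2), radius 1/6
Distinct normal forms: not equal.


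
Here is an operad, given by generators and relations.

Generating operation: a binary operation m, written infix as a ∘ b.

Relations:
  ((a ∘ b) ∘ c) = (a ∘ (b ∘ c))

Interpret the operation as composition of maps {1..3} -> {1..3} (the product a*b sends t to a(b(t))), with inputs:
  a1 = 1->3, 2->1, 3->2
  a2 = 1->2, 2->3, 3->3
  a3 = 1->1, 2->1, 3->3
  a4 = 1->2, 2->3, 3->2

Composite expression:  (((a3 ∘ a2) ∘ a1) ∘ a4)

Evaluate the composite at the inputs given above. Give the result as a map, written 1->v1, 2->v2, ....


(a3 ∘ a2) = 1->1, 2->3, 3->3
((a3 ∘ a2) ∘ a1) = 1->3, 2->1, 3->3
(((a3 ∘ a2) ∘ a1) ∘ a4) = 1->1, 2->3, 3->1

1->1, 2->3, 3->1


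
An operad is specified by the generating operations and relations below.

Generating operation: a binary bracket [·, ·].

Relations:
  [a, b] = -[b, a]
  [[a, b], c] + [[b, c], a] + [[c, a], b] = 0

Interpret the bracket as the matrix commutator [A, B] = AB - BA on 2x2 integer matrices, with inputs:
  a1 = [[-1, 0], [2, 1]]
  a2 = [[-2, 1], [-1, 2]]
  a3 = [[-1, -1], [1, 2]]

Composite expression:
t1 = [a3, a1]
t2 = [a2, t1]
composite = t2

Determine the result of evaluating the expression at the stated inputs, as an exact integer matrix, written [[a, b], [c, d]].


[a3, a1] = [[-2, -2], [4, 2]]
[a2, [a3, a1]] = [[2, 12], [20, -2]]

[[2, 12], [20, -2]]


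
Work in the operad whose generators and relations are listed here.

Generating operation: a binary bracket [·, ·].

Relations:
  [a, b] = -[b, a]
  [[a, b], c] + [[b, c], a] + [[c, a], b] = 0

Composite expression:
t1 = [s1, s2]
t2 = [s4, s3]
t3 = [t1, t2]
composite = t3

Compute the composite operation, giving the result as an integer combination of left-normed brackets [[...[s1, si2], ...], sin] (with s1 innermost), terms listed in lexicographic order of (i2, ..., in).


Skip Jacobi rewriting: expand, keep s1-initial words, read off terms.
Composite bracket: [[s1, s2], [s4, s3]]
Each bracket splits as ab - ba, giving 8 signed words (2^3 = 8).
Keep just the words that open with s1:
  the word s1s2s3s4 carries sign -1 and contributes -[[[s1, s2], s3], s4]
  the word s1s2s4s3 carries sign +1 and contributes +[[[s1, s2], s4], s3]

-[[[s1, s2], s3], s4] + [[[s1, s2], s4], s3]


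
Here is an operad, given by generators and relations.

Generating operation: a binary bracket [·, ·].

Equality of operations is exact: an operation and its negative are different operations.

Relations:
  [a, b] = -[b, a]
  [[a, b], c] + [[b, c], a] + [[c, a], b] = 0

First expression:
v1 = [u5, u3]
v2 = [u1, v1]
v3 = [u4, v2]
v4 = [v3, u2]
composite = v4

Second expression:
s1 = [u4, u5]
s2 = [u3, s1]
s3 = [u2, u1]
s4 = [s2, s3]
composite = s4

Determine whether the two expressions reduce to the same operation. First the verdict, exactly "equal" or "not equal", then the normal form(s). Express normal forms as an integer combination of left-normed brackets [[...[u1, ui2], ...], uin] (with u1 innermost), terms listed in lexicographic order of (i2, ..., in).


The first expression reduces to [[[[u1, u3], u5], u4], u2] - [[[[u1, u5], u3], u4], u2]
The second expression reduces to [[[[u1, u2], u3], u4], u5] - [[[[u1, u2], u3], u5], u4] - [[[[u1, u2], u4], u5], u3] + [[[[u1, u2], u5], u4], u3]
They disagree, so not equal.

not equal — first [[[[u1, u3], u5], u4], u2] - [[[[u1, u5], u3], u4], u2], second [[[[u1, u2], u3], u4], u5] - [[[[u1, u2], u3], u5], u4] - [[[[u1, u2], u4], u5], u3] + [[[[u1, u2], u5], u4], u3]


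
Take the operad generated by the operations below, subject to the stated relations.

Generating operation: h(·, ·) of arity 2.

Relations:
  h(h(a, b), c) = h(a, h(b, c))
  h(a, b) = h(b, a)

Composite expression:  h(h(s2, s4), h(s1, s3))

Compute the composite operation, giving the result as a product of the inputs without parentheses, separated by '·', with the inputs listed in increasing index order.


s1 · s2 · s3 · s4

Key point: h commutes, so take the s-inputs in any fixed order.
h(s2, s4) unparenthesizes to s2 · s4
h(s1, s3) unparenthesizes to s1 · s3
h(h(s2, s4), h(s1, s3)) unparenthesizes to s2 · s4 · s1 · s3
commutativity sorts the factors: s1 · s2 · s3 · s4


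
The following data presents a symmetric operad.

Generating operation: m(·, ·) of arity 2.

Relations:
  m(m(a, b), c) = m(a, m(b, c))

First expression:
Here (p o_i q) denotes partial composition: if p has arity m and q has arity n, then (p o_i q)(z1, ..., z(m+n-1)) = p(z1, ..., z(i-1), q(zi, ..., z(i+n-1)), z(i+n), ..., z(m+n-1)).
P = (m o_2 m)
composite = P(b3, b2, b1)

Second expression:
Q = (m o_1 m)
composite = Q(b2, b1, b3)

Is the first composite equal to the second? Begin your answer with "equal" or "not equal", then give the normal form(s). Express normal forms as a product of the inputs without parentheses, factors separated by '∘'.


Normal form of the first expression: b3 ∘ b2 ∘ b1
Normal form of the second expression: b2 ∘ b1 ∘ b3
They disagree, so not equal.

not equal; the first gives b3 ∘ b2 ∘ b1 and the second b2 ∘ b1 ∘ b3


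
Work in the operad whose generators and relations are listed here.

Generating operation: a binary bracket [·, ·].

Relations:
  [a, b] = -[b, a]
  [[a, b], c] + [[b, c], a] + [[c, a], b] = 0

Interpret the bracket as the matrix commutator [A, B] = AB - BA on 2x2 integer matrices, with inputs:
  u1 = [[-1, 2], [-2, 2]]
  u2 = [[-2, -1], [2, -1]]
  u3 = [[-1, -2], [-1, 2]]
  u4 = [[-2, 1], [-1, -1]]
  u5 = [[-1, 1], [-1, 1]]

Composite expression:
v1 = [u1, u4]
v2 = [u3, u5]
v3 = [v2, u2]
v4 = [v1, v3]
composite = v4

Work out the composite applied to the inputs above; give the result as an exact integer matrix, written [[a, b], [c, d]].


[[-2, -30], [30, 2]]

[u1, u4] = [[0, -1], [-1, 0]]
[u3, u5] = [[3, -7], [-1, -3]]
[[u3, u5], u2] = [[-15, -13], [-11, 15]]
[[u1, u4], [[u3, u5], u2]] = [[-2, -30], [30, 2]]


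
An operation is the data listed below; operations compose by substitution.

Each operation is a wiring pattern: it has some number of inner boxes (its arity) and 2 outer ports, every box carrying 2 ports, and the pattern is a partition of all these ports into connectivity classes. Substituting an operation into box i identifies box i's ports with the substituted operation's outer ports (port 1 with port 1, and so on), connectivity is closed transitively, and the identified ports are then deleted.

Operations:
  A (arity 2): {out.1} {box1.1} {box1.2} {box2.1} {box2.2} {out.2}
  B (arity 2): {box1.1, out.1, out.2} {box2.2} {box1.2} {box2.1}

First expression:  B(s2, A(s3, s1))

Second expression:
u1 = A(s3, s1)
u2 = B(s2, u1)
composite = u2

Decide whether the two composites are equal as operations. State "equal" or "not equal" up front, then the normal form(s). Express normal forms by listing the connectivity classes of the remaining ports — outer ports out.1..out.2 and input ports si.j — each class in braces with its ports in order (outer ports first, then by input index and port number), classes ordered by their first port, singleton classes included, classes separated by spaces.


equal: each reduces to {out.1, out.2, s2.1} {s1.1} {s1.2} {s2.2} {s3.1} {s3.2}

Reducing the first expression gives {out.1, out.2, s2.1} {s1.1} {s1.2} {s2.2} {s3.1} {s3.2}
Reducing the second expression gives {out.1, out.2, s2.1} {s1.1} {s1.2} {s2.2} {s3.1} {s3.2}
Identical normal forms: equal.


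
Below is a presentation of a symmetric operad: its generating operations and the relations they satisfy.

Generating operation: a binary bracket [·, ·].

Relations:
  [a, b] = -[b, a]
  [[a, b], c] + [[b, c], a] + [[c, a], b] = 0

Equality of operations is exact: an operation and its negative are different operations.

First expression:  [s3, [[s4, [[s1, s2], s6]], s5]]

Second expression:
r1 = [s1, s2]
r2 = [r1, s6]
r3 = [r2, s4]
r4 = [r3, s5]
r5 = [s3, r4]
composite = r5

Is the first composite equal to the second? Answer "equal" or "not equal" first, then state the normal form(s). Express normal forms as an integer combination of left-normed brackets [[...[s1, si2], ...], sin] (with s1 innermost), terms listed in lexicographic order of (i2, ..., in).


not equal — first [[[[[s1, s2], s6], s4], s5], s3], second -[[[[[s1, s2], s6], s4], s5], s3]

The first expression, normalized: [[[[[s1, s2], s6], s4], s5], s3]
The second expression, normalized: -[[[[[s1, s2], s6], s4], s5], s3]
Distinct normal forms: not equal.


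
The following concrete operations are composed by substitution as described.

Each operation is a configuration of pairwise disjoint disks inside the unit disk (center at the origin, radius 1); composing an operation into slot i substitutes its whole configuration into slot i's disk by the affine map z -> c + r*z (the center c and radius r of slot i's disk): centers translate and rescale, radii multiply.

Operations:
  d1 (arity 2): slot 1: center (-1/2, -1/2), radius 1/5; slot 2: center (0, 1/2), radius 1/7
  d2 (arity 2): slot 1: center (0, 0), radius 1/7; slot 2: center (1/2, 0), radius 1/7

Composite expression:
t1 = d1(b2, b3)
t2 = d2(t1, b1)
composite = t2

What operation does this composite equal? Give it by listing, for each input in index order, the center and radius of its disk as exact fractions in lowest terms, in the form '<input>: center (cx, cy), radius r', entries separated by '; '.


Only the slot chain above each b matters under d2; compose those maps.
for b2, the 2-step affine chain lands on center (-1/14, -1/14), radius 1/35
for b3, the 2-step affine chain lands on center (0, 1/14), radius 1/49
for b1, the 1-step affine chain lands on center (1/2, 0), radius 1/7

b1: center (1/2, 0), radius 1/7; b2: center (-1/14, -1/14), radius 1/35; b3: center (0, 1/14), radius 1/49


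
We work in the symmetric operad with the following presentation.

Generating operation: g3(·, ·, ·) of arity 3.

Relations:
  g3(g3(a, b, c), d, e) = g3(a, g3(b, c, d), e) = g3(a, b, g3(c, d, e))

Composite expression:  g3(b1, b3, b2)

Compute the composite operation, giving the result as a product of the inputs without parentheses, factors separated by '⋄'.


b1 ⋄ b3 ⋄ b2

Key point: g3 is associative — brackets drop, the b-order remains.
g3(b1, b3, b2) spells out as b1 ⋄ b3 ⋄ b2


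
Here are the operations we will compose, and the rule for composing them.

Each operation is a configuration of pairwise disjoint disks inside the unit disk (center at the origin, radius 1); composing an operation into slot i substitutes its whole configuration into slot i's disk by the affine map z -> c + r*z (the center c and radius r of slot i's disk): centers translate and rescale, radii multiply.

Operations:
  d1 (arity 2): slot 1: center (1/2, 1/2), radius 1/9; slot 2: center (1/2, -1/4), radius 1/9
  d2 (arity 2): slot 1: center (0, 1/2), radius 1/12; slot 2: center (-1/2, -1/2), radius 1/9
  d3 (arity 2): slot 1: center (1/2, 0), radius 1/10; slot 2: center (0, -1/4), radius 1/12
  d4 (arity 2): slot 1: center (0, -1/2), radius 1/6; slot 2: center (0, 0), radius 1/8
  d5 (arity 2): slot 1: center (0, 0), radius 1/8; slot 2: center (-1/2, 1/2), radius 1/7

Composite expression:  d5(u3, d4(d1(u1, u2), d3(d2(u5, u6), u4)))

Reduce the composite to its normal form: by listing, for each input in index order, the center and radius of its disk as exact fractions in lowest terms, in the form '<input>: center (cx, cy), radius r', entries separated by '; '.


u1: center (-41/84, 37/84), radius 1/378; u2: center (-41/84, 71/168), radius 1/378; u3: center (0, 0), radius 1/8; u4: center (-1/2, 111/224), radius 1/672; u5: center (-55/112, 561/1120), radius 1/6720; u6: center (-551/1120, 559/1120), radius 1/5040

Each u-disk chains the slot maps above it in d5; radii multiply.
for u3, the 1-step affine chain lands on center (0, 0), radius 1/8
for u1, the 3-step affine chain lands on center (-41/84, 37/84), radius 1/378
for u2, the 3-step affine chain lands on center (-41/84, 71/168), radius 1/378
for u5, the 4-step affine chain lands on center (-55/112, 561/1120), radius 1/6720
for u6, the 4-step affine chain lands on center (-551/1120, 559/1120), radius 1/5040
for u4, the 3-step affine chain lands on center (-1/2, 111/224), radius 1/672


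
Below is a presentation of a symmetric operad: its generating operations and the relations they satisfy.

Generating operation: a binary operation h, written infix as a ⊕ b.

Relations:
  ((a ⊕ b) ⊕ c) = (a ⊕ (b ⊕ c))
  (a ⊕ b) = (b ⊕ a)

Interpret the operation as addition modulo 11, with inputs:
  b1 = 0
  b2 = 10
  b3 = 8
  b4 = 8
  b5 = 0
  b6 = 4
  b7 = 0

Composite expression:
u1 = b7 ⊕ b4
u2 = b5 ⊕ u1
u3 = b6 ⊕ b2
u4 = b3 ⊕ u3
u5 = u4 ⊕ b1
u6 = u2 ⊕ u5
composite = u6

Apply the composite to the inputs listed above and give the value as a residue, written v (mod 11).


(b7 ⊕ b4) = 8
(b5 ⊕ (b7 ⊕ b4)) = 8
(b6 ⊕ b2) = 3
(b3 ⊕ (b6 ⊕ b2)) = 0
((b3 ⊕ (b6 ⊕ b2)) ⊕ b1) = 0
((b5 ⊕ (b7 ⊕ b4)) ⊕ ((b3 ⊕ (b6 ⊕ b2)) ⊕ b1)) = 8

8 (mod 11)


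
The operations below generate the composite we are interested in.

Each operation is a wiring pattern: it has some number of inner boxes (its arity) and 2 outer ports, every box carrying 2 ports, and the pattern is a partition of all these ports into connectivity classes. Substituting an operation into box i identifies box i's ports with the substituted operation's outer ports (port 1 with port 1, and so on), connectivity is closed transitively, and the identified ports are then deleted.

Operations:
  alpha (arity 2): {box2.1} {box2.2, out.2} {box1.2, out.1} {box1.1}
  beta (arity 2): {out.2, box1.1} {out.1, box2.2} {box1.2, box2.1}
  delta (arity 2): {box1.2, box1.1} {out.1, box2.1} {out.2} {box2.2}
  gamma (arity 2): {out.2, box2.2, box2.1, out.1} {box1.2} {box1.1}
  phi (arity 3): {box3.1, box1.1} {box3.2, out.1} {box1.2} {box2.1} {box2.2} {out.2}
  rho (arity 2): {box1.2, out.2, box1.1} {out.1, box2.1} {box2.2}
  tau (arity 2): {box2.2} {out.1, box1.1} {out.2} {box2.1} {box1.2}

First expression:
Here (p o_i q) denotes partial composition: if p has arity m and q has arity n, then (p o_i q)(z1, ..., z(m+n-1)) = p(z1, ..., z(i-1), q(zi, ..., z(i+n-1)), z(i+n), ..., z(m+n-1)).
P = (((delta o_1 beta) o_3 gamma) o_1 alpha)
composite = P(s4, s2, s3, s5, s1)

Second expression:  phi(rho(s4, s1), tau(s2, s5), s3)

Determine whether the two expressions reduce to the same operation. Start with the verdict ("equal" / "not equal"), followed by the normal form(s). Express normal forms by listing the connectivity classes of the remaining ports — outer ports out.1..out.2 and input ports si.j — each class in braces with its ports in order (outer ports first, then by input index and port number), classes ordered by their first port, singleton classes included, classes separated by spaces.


not equal: they reduce to {out.1, s1.1, s1.2} {out.2} {s2.1} {s2.2, s3.1} {s3.2, s4.2} {s4.1} {s5.1} {s5.2} and {out.1, s3.2} {out.2} {s1.1, s3.1} {s1.2} {s2.1} {s2.2} {s4.1, s4.2} {s5.1} {s5.2}

The first expression, normalized: {out.1, s1.1, s1.2} {out.2} {s2.1} {s2.2, s3.1} {s3.2, s4.2} {s4.1} {s5.1} {s5.2}
The second expression, normalized: {out.1, s3.2} {out.2} {s1.1, s3.1} {s1.2} {s2.1} {s2.2} {s4.1, s4.2} {s5.1} {s5.2}
No match — not equal.


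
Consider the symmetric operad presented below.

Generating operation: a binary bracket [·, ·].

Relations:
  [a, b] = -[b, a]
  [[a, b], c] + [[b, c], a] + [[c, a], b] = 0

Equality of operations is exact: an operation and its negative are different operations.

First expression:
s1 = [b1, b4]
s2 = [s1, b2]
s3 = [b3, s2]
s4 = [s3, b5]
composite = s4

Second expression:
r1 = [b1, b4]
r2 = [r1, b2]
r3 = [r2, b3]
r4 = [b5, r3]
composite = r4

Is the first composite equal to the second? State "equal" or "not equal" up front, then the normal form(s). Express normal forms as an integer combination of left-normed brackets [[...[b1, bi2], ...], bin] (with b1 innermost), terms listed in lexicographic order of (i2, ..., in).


equal; both compose to -[[[[b1, b4], b2], b3], b5]

The first composite normalizes to -[[[[b1, b4], b2], b3], b5]
The second composite normalizes to -[[[[b1, b4], b2], b3], b5]
Identical normal forms: equal.


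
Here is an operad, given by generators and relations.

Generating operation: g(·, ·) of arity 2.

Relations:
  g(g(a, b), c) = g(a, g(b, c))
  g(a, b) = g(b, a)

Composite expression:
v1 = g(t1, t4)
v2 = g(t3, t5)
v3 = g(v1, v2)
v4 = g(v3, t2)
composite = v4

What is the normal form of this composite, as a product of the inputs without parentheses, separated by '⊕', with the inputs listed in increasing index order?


t1 ⊕ t2 ⊕ t3 ⊕ t4 ⊕ t5

Reordering under g is free, so list the t-inputs canonically.
g(t1, t4) reduces to t1 ⊕ t4
g(t3, t5) reduces to t3 ⊕ t5
g(g(t1, t4), g(t3, t5)) reduces to t1 ⊕ t4 ⊕ t3 ⊕ t5
g(g(g(t1, t4), g(t3, t5)), t2) reduces to t1 ⊕ t4 ⊕ t3 ⊕ t5 ⊕ t2
reordering the factors by index: t1 ⊕ t2 ⊕ t3 ⊕ t4 ⊕ t5


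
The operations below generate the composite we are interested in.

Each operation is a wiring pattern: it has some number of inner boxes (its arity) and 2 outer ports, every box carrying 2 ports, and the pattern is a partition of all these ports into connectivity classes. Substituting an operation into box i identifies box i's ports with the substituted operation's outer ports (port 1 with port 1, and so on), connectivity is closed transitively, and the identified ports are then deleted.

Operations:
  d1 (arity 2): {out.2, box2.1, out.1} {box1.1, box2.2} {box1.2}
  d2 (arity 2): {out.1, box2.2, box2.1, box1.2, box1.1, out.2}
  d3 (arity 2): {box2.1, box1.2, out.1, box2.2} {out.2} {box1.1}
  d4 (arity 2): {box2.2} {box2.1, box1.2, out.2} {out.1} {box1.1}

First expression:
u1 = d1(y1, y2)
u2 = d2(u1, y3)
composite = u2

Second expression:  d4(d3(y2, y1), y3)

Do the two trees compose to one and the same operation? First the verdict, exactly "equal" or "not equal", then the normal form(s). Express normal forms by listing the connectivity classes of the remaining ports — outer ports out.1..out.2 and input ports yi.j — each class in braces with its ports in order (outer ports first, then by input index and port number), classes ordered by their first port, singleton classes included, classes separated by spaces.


The first composite normalizes to {out.1, out.2, y2.1, y3.1, y3.2} {y1.1, y2.2} {y1.2}
The second composite normalizes to {out.1} {out.2, y3.1} {y1.1, y1.2, y2.2} {y2.1} {y3.2}
They disagree, so not equal.

not equal; the first gives {out.1, out.2, y2.1, y3.1, y3.2} {y1.1, y2.2} {y1.2} and the second {out.1} {out.2, y3.1} {y1.1, y1.2, y2.2} {y2.1} {y3.2}


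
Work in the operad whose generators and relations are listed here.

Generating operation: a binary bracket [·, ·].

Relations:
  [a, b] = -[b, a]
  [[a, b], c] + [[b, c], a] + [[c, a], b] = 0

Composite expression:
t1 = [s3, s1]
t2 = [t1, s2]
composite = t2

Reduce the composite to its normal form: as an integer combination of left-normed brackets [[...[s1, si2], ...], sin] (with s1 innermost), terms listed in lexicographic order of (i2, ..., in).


Skip Jacobi rewriting: expand, keep s1-initial words, read off terms.
Composite bracket: [[s3, s1], s2]
Full expansion: 4 signed words from ab - ba (2^2 = 4).
Words beginning with s1 determine it all:
  from s1s3s2, sign -1: term -[[s1, s3], s2]

-[[s1, s3], s2]


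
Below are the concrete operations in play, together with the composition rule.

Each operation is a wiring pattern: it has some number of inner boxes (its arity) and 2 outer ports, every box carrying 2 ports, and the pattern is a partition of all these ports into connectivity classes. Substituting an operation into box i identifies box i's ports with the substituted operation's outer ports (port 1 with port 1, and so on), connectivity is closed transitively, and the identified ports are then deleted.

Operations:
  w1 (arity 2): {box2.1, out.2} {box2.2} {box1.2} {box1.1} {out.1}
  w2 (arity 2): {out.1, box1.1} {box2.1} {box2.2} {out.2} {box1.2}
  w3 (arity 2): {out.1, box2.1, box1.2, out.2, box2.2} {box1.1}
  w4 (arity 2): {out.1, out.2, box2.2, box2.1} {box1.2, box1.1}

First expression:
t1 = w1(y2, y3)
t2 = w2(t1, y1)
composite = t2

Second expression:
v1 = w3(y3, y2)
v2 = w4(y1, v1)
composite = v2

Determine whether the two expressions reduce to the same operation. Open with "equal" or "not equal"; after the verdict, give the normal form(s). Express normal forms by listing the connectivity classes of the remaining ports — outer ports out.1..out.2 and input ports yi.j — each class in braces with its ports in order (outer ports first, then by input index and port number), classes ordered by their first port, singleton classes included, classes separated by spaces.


not equal — first {out.1} {out.2} {y1.1} {y1.2} {y2.1} {y2.2} {y3.1} {y3.2}, second {out.1, out.2, y2.1, y2.2, y3.2} {y1.1, y1.2} {y3.1}

Normal form of the first expression: {out.1} {out.2} {y1.1} {y1.2} {y2.1} {y2.2} {y3.1} {y3.2}
Normal form of the second expression: {out.1, out.2, y2.1, y2.2, y3.2} {y1.1, y1.2} {y3.1}
Distinct normal forms: not equal.


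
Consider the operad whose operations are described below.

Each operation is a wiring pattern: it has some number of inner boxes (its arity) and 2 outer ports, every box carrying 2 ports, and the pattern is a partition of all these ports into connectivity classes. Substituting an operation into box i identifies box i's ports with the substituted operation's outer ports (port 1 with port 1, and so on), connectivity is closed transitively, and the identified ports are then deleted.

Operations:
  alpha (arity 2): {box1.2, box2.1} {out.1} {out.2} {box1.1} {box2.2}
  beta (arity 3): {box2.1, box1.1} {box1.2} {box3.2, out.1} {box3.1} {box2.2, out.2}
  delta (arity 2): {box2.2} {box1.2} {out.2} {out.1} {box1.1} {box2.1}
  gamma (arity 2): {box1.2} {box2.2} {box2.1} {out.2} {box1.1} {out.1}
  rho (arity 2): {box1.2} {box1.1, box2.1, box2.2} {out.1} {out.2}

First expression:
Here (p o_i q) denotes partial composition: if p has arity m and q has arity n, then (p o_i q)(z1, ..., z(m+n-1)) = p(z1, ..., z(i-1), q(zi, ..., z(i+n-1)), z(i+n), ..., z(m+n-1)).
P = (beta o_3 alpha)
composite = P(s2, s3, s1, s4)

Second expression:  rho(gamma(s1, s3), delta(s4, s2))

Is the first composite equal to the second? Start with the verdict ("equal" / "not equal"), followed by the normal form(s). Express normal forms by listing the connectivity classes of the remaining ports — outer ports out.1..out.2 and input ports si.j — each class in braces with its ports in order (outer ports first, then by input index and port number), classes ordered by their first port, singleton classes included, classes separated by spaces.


not equal: they reduce to {out.1} {out.2, s3.2} {s1.1} {s1.2, s4.1} {s2.1, s3.1} {s2.2} {s4.2} and {out.1} {out.2} {s1.1} {s1.2} {s2.1} {s2.2} {s3.1} {s3.2} {s4.1} {s4.2}

Reducing the first expression gives {out.1} {out.2, s3.2} {s1.1} {s1.2, s4.1} {s2.1, s3.1} {s2.2} {s4.2}
Reducing the second expression gives {out.1} {out.2} {s1.1} {s1.2} {s2.1} {s2.2} {s3.1} {s3.2} {s4.1} {s4.2}
The normal forms differ: not equal.


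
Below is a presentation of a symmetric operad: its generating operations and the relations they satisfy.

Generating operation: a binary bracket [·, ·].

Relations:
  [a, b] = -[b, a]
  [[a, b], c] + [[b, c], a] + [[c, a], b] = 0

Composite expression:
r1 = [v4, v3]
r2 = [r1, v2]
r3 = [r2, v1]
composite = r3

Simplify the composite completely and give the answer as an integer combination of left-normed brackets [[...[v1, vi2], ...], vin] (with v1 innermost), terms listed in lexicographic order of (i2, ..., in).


A multilinear Lie element is pinned by v1-initial words (v1 innermost).
Composite bracket: [[[v4, v3], v2], v1]
The bracket unfolds into 8 signed words via [a, b] = ab - ba (2^3 = 8).
Coefficients come from the v1-initial words:
  the word v1v2v3v4 carries sign -1 and contributes -[[[v1, v2], v3], v4]
  the word v1v2v4v3 carries sign +1 and contributes +[[[v1, v2], v4], v3]
  the word v1v3v4v2 carries sign +1 and contributes +[[[v1, v3], v4], v2]
  the word v1v4v3v2 carries sign -1 and contributes -[[[v1, v4], v3], v2]

-[[[v1, v2], v3], v4] + [[[v1, v2], v4], v3] + [[[v1, v3], v4], v2] - [[[v1, v4], v3], v2]


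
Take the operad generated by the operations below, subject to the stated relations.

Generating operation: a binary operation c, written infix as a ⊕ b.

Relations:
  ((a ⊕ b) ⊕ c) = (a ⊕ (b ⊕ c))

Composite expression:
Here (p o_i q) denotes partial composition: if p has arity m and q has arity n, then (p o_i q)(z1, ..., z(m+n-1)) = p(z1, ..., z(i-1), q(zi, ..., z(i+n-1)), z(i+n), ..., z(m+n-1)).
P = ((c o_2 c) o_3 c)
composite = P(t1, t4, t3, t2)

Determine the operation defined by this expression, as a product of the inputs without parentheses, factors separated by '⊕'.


t1 ⊕ t4 ⊕ t3 ⊕ t2
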